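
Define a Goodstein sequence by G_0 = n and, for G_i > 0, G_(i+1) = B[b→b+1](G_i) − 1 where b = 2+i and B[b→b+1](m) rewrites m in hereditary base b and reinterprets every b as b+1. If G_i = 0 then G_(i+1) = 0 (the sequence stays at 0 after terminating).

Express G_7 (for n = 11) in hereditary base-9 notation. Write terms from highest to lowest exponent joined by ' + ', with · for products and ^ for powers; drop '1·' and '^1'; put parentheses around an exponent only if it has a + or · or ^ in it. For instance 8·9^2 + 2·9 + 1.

step 0: 11 = 2^(2 + 1) + 2 + 1; sub 3 for 2: 3^(3 + 1) + 3 + 1; = 85; G_1 = 85−1 = 84
step 1: 84 = 3^(3 + 1) + 3; sub 4 for 3: 4^(4 + 1) + 4; = 1028; G_2 = 1028−1 = 1027
step 2: 1027 = 4^(4 + 1) + 3; sub 5 for 4: 5^(5 + 1) + 3; = 15628; G_3 = 15628−1 = 15627
step 3: 15627 = 5^(5 + 1) + 2; sub 6 for 5: 6^(6 + 1) + 2; = 279938; G_4 = 279938−1 = 279937
step 4: 279937 = 6^(6 + 1) + 1; sub 7 for 6: 7^(7 + 1) + 1; = 5764802; G_5 = 5764802−1 = 5764801
step 5: 5764801 = 7^(7 + 1); sub 8 for 7: 8^(8 + 1); = 134217728; G_6 = 134217728−1 = 134217727
step 6: 134217727 = 7·8^8 + 7·8^7 + 7·8^6 + 7·8^5 + 7·8^4 + 7·8^3 + 7·8^2 + 7·8 + 7; sub 9 for 8: 7·9^9 + 7·9^7 + 7·9^6 + 7·9^5 + 7·9^4 + 7·9^3 + 7·9^2 + 7·9 + 7; = 2749609303; G_7 = 2749609303−1 = 2749609302
step 7: 2749609302 = 7·9^9 + 7·9^7 + 7·9^6 + 7·9^5 + 7·9^4 + 7·9^3 + 7·9^2 + 7·9 + 6; sub 10 for 9: 7·10^10 + 7·10^7 + 7·10^6 + 7·10^5 + 7·10^4 + 7·10^3 + 7·10^2 + 7·10 + 6; = 70077777776; G_8 = 70077777776−1 = 70077777775

7·9^9 + 7·9^7 + 7·9^6 + 7·9^5 + 7·9^4 + 7·9^3 + 7·9^2 + 7·9 + 6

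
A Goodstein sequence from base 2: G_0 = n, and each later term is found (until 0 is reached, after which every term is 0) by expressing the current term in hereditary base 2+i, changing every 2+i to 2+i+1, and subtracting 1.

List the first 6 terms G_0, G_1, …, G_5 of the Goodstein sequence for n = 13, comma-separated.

[0] 13 ≡ 2^(2 + 1) + 2^2 + 1 (base 2). Lift 3: 109. −1: 108.
[1] 108 ≡ 3^(3 + 1) + 3^3 (base 3). Lift 4: 1280. −1: 1279.
[2] 1279 ≡ 4^(4 + 1) + 3·4^3 + 3·4^2 + 3·4 + 3 (base 4). Lift 5: 16093. −1: 16092.
[3] 16092 ≡ 5^(5 + 1) + 3·5^3 + 3·5^2 + 3·5 + 2 (base 5). Lift 6: 280712. −1: 280711.
[4] 280711 ≡ 6^(6 + 1) + 3·6^3 + 3·6^2 + 3·6 + 1 (base 6). Lift 7: 5765999. −1: 5765998.

13, 108, 1279, 16092, 280711, 5765998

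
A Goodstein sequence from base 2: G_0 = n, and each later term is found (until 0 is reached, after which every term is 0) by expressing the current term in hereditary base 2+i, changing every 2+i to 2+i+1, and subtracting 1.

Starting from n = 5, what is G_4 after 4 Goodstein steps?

775

base 2: 5 = 2^2 + 1; at 3: 3^3 + 1 = 28; next = 27
base 3: 27 = 3^3; at 4: 4^4 = 256; next = 255
base 4: 255 = 3·4^3 + 3·4^2 + 3·4 + 3; at 5: 3·5^3 + 3·5^2 + 3·5 + 3 = 468; next = 467
base 5: 467 = 3·5^3 + 3·5^2 + 3·5 + 2; at 6: 3·6^3 + 3·6^2 + 3·6 + 2 = 776; next = 775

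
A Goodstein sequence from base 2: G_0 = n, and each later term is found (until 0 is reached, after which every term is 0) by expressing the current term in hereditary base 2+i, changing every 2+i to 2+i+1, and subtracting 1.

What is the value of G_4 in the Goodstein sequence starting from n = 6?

step 0: 6 = 2^2 + 2; sub 3 for 2: 3^3 + 3; = 30; G_1 = 30−1 = 29
step 1: 29 = 3^3 + 2; sub 4 for 3: 4^4 + 2; = 258; G_2 = 258−1 = 257
step 2: 257 = 4^4 + 1; sub 5 for 4: 5^5 + 1; = 3126; G_3 = 3126−1 = 3125
step 3: 3125 = 5^5; sub 6 for 5: 6^6; = 46656; G_4 = 46656−1 = 46655

46655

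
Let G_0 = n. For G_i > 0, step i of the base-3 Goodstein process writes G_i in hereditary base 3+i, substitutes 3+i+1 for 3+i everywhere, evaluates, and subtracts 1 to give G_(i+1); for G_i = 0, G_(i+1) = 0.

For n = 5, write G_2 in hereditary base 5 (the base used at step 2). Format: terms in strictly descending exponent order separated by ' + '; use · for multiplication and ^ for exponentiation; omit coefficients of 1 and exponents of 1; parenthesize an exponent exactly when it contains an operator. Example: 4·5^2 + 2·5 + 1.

5

i=0: 5 = 3 + 2 (b=3); 3→4: 4 + 2 = 6; 6−1 = 5
i=1: 5 = 4 + 1 (b=4); 4→5: 5 + 1 = 6; 6−1 = 5
i=2: 5 = 5 (b=5); 5→6: 6 = 6; 6−1 = 5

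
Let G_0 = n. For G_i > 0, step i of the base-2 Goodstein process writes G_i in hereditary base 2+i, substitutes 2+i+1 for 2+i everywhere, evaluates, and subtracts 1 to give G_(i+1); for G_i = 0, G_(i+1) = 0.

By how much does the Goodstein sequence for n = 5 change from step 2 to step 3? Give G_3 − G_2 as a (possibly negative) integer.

[0] 5 ≡ 2^2 + 1 (base 2). Lift 3: 28. −1: 27.
[1] 27 ≡ 3^3 (base 3). Lift 4: 256. −1: 255.
[2] 255 ≡ 3·4^3 + 3·4^2 + 3·4 + 3 (base 4). Lift 5: 468. −1: 467.

212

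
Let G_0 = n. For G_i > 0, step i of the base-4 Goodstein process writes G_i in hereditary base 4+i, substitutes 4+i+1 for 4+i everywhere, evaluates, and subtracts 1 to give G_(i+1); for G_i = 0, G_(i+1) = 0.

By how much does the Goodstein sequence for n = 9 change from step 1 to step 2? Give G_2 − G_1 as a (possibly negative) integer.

[0] 9 ≡ 2·4 + 1 (base 4). Lift 5: 11. −1: 10.
[1] 10 ≡ 2·5 (base 5). Lift 6: 12. −1: 11.

1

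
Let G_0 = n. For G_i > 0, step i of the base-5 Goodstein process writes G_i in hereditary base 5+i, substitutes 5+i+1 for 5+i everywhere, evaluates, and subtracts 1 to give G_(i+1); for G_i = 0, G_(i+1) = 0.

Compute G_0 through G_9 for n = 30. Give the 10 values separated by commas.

[0] 30 ≡ 5^2 + 5 (base 5). Lift 6: 42. −1: 41.
[1] 41 ≡ 6^2 + 5 (base 6). Lift 7: 54. −1: 53.
[2] 53 ≡ 7^2 + 4 (base 7). Lift 8: 68. −1: 67.
[3] 67 ≡ 8^2 + 3 (base 8). Lift 9: 84. −1: 83.
[4] 83 ≡ 9^2 + 2 (base 9). Lift 10: 102. −1: 101.
[5] 101 ≡ 10^2 + 1 (base 10). Lift 11: 122. −1: 121.
[6] 121 ≡ 11^2 (base 11). Lift 12: 144. −1: 143.
[7] 143 ≡ 11·12 + 11 (base 12). Lift 13: 154. −1: 153.
[8] 153 ≡ 11·13 + 10 (base 13). Lift 14: 164. −1: 163.

30, 41, 53, 67, 83, 101, 121, 143, 153, 163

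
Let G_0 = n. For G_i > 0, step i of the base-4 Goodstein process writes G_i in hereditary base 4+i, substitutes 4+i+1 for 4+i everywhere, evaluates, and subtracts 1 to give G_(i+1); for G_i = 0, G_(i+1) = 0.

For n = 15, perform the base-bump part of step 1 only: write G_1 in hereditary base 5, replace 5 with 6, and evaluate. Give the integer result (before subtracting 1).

15 —HB4→ 3·4 + 3 —bump→ 3·5 + 3 = 18 —(−1)→ 17
17 —HB5→ 3·5 + 2 —bump→ 3·6 + 2 = 20 —(−1)→ 19

20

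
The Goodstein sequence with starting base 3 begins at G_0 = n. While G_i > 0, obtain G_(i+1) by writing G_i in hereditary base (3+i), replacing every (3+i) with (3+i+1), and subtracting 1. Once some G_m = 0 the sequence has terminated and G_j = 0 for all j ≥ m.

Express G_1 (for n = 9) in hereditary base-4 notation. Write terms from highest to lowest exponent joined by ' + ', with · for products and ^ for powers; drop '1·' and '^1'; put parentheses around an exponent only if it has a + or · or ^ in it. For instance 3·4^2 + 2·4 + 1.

3·4 + 3

base 3: 9 = 3^2; at 4: 4^2 = 16; next = 15
base 4: 15 = 3·4 + 3; at 5: 3·5 + 3 = 18; next = 17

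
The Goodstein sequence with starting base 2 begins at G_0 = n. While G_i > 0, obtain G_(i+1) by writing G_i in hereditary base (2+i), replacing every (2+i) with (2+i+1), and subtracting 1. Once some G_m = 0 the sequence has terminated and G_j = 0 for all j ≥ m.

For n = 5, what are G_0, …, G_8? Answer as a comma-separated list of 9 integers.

base 2: 5 = 2^2 + 1; at 3: 3^3 + 1 = 28; next = 27
base 3: 27 = 3^3; at 4: 4^4 = 256; next = 255
base 4: 255 = 3·4^3 + 3·4^2 + 3·4 + 3; at 5: 3·5^3 + 3·5^2 + 3·5 + 3 = 468; next = 467
base 5: 467 = 3·5^3 + 3·5^2 + 3·5 + 2; at 6: 3·6^3 + 3·6^2 + 3·6 + 2 = 776; next = 775
base 6: 775 = 3·6^3 + 3·6^2 + 3·6 + 1; at 7: 3·7^3 + 3·7^2 + 3·7 + 1 = 1198; next = 1197
base 7: 1197 = 3·7^3 + 3·7^2 + 3·7; at 8: 3·8^3 + 3·8^2 + 3·8 = 1752; next = 1751
base 8: 1751 = 3·8^3 + 3·8^2 + 2·8 + 7; at 9: 3·9^3 + 3·9^2 + 2·9 + 7 = 2455; next = 2454
base 9: 2454 = 3·9^3 + 3·9^2 + 2·9 + 6; at 10: 3·10^3 + 3·10^2 + 2·10 + 6 = 3326; next = 3325

5, 27, 255, 467, 775, 1197, 1751, 2454, 3325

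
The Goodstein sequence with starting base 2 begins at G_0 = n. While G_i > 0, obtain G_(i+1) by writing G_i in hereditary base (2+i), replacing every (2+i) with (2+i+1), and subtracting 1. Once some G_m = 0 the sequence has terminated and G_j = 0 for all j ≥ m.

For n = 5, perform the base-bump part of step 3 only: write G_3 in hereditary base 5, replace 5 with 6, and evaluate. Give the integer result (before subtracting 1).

step 0: 5 = 2^2 + 1; sub 3 for 2: 3^3 + 1; = 28; G_1 = 28−1 = 27
step 1: 27 = 3^3; sub 4 for 3: 4^4; = 256; G_2 = 256−1 = 255
step 2: 255 = 3·4^3 + 3·4^2 + 3·4 + 3; sub 5 for 4: 3·5^3 + 3·5^2 + 3·5 + 3; = 468; G_3 = 468−1 = 467
step 3: 467 = 3·5^3 + 3·5^2 + 3·5 + 2; sub 6 for 5: 3·6^3 + 3·6^2 + 3·6 + 2; = 776; G_4 = 776−1 = 775

776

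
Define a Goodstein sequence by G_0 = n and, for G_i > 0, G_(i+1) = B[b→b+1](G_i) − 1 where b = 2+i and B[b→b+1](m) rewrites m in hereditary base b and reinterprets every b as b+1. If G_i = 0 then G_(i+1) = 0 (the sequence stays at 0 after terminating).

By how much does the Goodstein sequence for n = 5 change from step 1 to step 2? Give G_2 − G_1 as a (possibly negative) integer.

228

(0) 5|_2 = 2^2 + 1 ↦ 3^3 + 1|_3 = 28 ⇒ 27
(1) 27|_3 = 3^3 ↦ 4^4|_4 = 256 ⇒ 255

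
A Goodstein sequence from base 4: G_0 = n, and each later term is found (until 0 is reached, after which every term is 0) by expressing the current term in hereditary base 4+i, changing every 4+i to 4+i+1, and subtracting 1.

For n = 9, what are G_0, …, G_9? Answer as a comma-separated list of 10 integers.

9, 10, 11, 11, 11, 11, 11, 11, 11, 10

(0) 9|_4 = 2·4 + 1 ↦ 2·5 + 1|_5 = 11 ⇒ 10
(1) 10|_5 = 2·5 ↦ 2·6|_6 = 12 ⇒ 11
(2) 11|_6 = 6 + 5 ↦ 7 + 5|_7 = 12 ⇒ 11
(3) 11|_7 = 7 + 4 ↦ 8 + 4|_8 = 12 ⇒ 11
(4) 11|_8 = 8 + 3 ↦ 9 + 3|_9 = 12 ⇒ 11
(5) 11|_9 = 9 + 2 ↦ 10 + 2|_10 = 12 ⇒ 11
(6) 11|_10 = 10 + 1 ↦ 11 + 1|_11 = 12 ⇒ 11
(7) 11|_11 = 11 ↦ 12|_12 = 12 ⇒ 11
(8) 11|_12 = 11 ↦ 11|_13 = 11 ⇒ 10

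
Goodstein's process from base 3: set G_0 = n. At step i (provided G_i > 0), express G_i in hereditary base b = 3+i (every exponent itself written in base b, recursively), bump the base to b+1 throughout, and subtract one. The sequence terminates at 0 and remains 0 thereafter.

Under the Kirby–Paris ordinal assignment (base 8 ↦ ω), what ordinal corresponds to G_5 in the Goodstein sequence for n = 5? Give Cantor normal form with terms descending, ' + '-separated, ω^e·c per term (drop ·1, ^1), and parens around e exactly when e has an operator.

3

G_0 = 5. HB_3(5) = 3 + 2. Bump = 6. G_1 = 5.
G_1 = 5. HB_4(5) = 4 + 1. Bump = 6. G_2 = 5.
G_2 = 5. HB_5(5) = 5. Bump = 6. G_3 = 5.
G_3 = 5. HB_6(5) = 5. Bump = 5. G_4 = 4.
G_4 = 4. HB_7(4) = 4. Bump = 4. G_5 = 3.
G_5 = 3. HB_8(3) = 3. Bump = 3. G_6 = 2.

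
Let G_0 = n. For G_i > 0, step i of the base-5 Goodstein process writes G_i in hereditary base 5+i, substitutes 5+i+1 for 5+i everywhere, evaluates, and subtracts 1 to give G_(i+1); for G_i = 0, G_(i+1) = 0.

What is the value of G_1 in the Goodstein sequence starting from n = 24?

G_0=24  [base 5] 4·5 + 4  →[5↦6]→  4·6 + 4 = 28  −1 ⇒ G_1=27
G_1=27  [base 6] 4·6 + 3  →[6↦7]→  4·7 + 3 = 31  −1 ⇒ G_2=30

27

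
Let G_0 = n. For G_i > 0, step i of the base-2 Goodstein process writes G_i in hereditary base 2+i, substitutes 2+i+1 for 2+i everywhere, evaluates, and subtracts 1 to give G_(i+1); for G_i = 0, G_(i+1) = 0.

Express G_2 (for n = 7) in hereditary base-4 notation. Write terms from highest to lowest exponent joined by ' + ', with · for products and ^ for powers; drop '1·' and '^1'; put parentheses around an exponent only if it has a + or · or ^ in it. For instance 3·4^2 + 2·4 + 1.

4^4 + 3

(0) 7|_2 = 2^2 + 2 + 1 ↦ 3^3 + 3 + 1|_3 = 31 ⇒ 30
(1) 30|_3 = 3^3 + 3 ↦ 4^4 + 4|_4 = 260 ⇒ 259
(2) 259|_4 = 4^4 + 3 ↦ 5^5 + 3|_5 = 3128 ⇒ 3127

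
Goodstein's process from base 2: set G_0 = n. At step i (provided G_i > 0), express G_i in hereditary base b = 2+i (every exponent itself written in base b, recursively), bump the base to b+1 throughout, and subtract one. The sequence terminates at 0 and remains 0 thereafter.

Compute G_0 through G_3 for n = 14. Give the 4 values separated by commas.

14, 110, 1281, 18750

base 2: 14 = 2^(2 + 1) + 2^2 + 2; at 3: 3^(3 + 1) + 3^3 + 3 = 111; next = 110
base 3: 110 = 3^(3 + 1) + 3^3 + 2; at 4: 4^(4 + 1) + 4^4 + 2 = 1282; next = 1281
base 4: 1281 = 4^(4 + 1) + 4^4 + 1; at 5: 5^(5 + 1) + 5^5 + 1 = 18751; next = 18750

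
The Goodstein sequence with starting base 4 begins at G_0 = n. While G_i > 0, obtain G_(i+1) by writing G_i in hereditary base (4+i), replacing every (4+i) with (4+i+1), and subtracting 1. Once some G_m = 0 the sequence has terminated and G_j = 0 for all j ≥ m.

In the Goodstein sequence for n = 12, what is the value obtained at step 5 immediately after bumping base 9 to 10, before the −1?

G_0 = 12. HB_4(12) = 3·4. Bump = 15. G_1 = 14.
G_1 = 14. HB_5(14) = 2·5 + 4. Bump = 16. G_2 = 15.
G_2 = 15. HB_6(15) = 2·6 + 3. Bump = 17. G_3 = 16.
G_3 = 16. HB_7(16) = 2·7 + 2. Bump = 18. G_4 = 17.
G_4 = 17. HB_8(17) = 2·8 + 1. Bump = 19. G_5 = 18.
G_5 = 18. HB_9(18) = 2·9. Bump = 20. G_6 = 19.

20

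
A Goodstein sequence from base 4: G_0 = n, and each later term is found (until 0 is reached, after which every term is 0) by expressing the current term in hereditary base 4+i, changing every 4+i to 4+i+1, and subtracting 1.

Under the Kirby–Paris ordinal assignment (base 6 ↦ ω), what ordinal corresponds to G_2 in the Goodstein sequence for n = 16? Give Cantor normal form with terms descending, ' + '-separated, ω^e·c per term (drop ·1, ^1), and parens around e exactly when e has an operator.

ω·4 + 3

[0] 16 ≡ 4^2 (base 4). Lift 5: 25. −1: 24.
[1] 24 ≡ 4·5 + 4 (base 5). Lift 6: 28. −1: 27.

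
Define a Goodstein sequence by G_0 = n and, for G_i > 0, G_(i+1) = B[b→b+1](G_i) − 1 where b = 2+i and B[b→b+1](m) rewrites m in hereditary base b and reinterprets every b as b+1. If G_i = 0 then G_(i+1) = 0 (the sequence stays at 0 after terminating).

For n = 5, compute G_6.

step 0: 5 = 2^2 + 1; sub 3 for 2: 3^3 + 1; = 28; G_1 = 28−1 = 27
step 1: 27 = 3^3; sub 4 for 3: 4^4; = 256; G_2 = 256−1 = 255
step 2: 255 = 3·4^3 + 3·4^2 + 3·4 + 3; sub 5 for 4: 3·5^3 + 3·5^2 + 3·5 + 3; = 468; G_3 = 468−1 = 467
step 3: 467 = 3·5^3 + 3·5^2 + 3·5 + 2; sub 6 for 5: 3·6^3 + 3·6^2 + 3·6 + 2; = 776; G_4 = 776−1 = 775
step 4: 775 = 3·6^3 + 3·6^2 + 3·6 + 1; sub 7 for 6: 3·7^3 + 3·7^2 + 3·7 + 1; = 1198; G_5 = 1198−1 = 1197
step 5: 1197 = 3·7^3 + 3·7^2 + 3·7; sub 8 for 7: 3·8^3 + 3·8^2 + 3·8; = 1752; G_6 = 1752−1 = 1751
step 6: 1751 = 3·8^3 + 3·8^2 + 2·8 + 7; sub 9 for 8: 3·9^3 + 3·9^2 + 2·9 + 7; = 2455; G_7 = 2455−1 = 2454

1751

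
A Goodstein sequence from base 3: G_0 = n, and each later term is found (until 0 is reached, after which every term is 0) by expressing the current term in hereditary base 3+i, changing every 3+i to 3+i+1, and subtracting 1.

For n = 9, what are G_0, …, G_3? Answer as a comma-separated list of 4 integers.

step 0: 9 = 3^2; sub 4 for 3: 4^2; = 16; G_1 = 16−1 = 15
step 1: 15 = 3·4 + 3; sub 5 for 4: 3·5 + 3; = 18; G_2 = 18−1 = 17
step 2: 17 = 3·5 + 2; sub 6 for 5: 3·6 + 2; = 20; G_3 = 20−1 = 19

9, 15, 17, 19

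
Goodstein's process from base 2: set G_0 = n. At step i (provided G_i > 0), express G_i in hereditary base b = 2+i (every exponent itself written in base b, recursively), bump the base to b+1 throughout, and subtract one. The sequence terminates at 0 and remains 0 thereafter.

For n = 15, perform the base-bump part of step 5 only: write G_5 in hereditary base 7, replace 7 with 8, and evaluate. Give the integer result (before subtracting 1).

[0] 15 ≡ 2^(2 + 1) + 2^2 + 2 + 1 (base 2). Lift 3: 112. −1: 111.
[1] 111 ≡ 3^(3 + 1) + 3^3 + 3 (base 3). Lift 4: 1284. −1: 1283.
[2] 1283 ≡ 4^(4 + 1) + 4^4 + 3 (base 4). Lift 5: 18753. −1: 18752.
[3] 18752 ≡ 5^(5 + 1) + 5^5 + 2 (base 5). Lift 6: 326594. −1: 326593.
[4] 326593 ≡ 6^(6 + 1) + 6^6 + 1 (base 6). Lift 7: 6588345. −1: 6588344.
[5] 6588344 ≡ 7^(7 + 1) + 7^7 (base 7). Lift 8: 150994944. −1: 150994943.

150994944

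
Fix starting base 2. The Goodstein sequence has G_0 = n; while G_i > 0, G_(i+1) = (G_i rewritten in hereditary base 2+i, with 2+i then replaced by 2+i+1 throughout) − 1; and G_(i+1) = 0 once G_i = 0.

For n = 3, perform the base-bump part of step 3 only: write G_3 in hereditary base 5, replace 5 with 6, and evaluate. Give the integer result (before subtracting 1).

2

G_0=3  [base 2] 2 + 1  →[2↦3]→  3 + 1 = 4  −1 ⇒ G_1=3
G_1=3  [base 3] 3  →[3↦4]→  4 = 4  −1 ⇒ G_2=3
G_2=3  [base 4] 3  →[4↦5]→  3 = 3  −1 ⇒ G_3=2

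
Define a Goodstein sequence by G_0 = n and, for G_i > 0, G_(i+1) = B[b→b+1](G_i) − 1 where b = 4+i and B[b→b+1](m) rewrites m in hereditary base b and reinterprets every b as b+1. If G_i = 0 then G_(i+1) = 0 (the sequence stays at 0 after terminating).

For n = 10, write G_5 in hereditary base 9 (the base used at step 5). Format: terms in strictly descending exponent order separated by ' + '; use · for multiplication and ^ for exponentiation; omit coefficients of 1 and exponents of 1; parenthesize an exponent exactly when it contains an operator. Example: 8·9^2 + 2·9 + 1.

G_0 = 10. HB_4(10) = 2·4 + 2. Bump = 12. G_1 = 11.
G_1 = 11. HB_5(11) = 2·5 + 1. Bump = 13. G_2 = 12.
G_2 = 12. HB_6(12) = 2·6. Bump = 14. G_3 = 13.
G_3 = 13. HB_7(13) = 7 + 6. Bump = 14. G_4 = 13.
G_4 = 13. HB_8(13) = 8 + 5. Bump = 14. G_5 = 13.
G_5 = 13. HB_9(13) = 9 + 4. Bump = 14. G_6 = 13.

9 + 4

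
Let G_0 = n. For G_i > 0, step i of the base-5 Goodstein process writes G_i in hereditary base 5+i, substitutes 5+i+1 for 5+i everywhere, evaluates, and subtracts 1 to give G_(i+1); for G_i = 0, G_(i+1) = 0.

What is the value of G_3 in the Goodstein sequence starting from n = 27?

G_0=27  [base 5] 5^2 + 2  →[5↦6]→  6^2 + 2 = 38  −1 ⇒ G_1=37
G_1=37  [base 6] 6^2 + 1  →[6↦7]→  7^2 + 1 = 50  −1 ⇒ G_2=49
G_2=49  [base 7] 7^2  →[7↦8]→  8^2 = 64  −1 ⇒ G_3=63
G_3=63  [base 8] 7·8 + 7  →[8↦9]→  7·9 + 7 = 70  −1 ⇒ G_4=69

63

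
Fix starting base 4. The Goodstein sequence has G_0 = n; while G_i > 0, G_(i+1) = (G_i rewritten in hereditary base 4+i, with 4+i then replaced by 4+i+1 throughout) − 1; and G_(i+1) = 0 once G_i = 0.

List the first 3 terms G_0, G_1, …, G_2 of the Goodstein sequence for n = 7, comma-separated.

[0] 7 ≡ 4 + 3 (base 4). Lift 5: 8. −1: 7.
[1] 7 ≡ 5 + 2 (base 5). Lift 6: 8. −1: 7.

7, 7, 7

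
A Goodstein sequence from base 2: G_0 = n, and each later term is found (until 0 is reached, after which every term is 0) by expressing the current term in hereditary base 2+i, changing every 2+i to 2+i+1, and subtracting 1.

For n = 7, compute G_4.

46657

G_0 = 7. HB_2(7) = 2^2 + 2 + 1. Bump = 31. G_1 = 30.
G_1 = 30. HB_3(30) = 3^3 + 3. Bump = 260. G_2 = 259.
G_2 = 259. HB_4(259) = 4^4 + 3. Bump = 3128. G_3 = 3127.
G_3 = 3127. HB_5(3127) = 5^5 + 2. Bump = 46658. G_4 = 46657.
G_4 = 46657. HB_6(46657) = 6^6 + 1. Bump = 823544. G_5 = 823543.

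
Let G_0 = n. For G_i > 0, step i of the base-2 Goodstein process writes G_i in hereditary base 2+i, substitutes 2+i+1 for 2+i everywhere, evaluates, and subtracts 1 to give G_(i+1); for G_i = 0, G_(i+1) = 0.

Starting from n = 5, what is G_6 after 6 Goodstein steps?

1751

[0] 5 ≡ 2^2 + 1 (base 2). Lift 3: 28. −1: 27.
[1] 27 ≡ 3^3 (base 3). Lift 4: 256. −1: 255.
[2] 255 ≡ 3·4^3 + 3·4^2 + 3·4 + 3 (base 4). Lift 5: 468. −1: 467.
[3] 467 ≡ 3·5^3 + 3·5^2 + 3·5 + 2 (base 5). Lift 6: 776. −1: 775.
[4] 775 ≡ 3·6^3 + 3·6^2 + 3·6 + 1 (base 6). Lift 7: 1198. −1: 1197.
[5] 1197 ≡ 3·7^3 + 3·7^2 + 3·7 (base 7). Lift 8: 1752. −1: 1751.
[6] 1751 ≡ 3·8^3 + 3·8^2 + 2·8 + 7 (base 8). Lift 9: 2455. −1: 2454.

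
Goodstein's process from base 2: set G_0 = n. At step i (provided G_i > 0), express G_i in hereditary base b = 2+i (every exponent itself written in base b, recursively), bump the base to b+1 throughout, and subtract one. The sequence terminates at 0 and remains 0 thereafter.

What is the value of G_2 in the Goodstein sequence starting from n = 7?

259

7 —HB2→ 2^2 + 2 + 1 —bump→ 3^3 + 3 + 1 = 31 —(−1)→ 30
30 —HB3→ 3^3 + 3 —bump→ 4^4 + 4 = 260 —(−1)→ 259
259 —HB4→ 4^4 + 3 —bump→ 5^5 + 3 = 3128 —(−1)→ 3127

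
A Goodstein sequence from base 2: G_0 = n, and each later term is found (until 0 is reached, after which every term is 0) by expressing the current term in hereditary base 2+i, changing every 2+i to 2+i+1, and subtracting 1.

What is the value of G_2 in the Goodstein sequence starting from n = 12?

1065

base 2: 12 = 2^(2 + 1) + 2^2; at 3: 3^(3 + 1) + 3^3 = 108; next = 107
base 3: 107 = 3^(3 + 1) + 2·3^2 + 2·3 + 2; at 4: 4^(4 + 1) + 2·4^2 + 2·4 + 2 = 1066; next = 1065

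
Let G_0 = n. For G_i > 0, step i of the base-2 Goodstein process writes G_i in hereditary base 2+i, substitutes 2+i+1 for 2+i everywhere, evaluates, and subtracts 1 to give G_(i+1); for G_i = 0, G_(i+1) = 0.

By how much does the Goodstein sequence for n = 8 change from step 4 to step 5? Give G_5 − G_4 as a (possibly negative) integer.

1553800

(0) 8|_2 = 2^(2 + 1) ↦ 3^(3 + 1)|_3 = 81 ⇒ 80
(1) 80|_3 = 2·3^3 + 2·3^2 + 2·3 + 2 ↦ 2·4^4 + 2·4^2 + 2·4 + 2|_4 = 554 ⇒ 553
(2) 553|_4 = 2·4^4 + 2·4^2 + 2·4 + 1 ↦ 2·5^5 + 2·5^2 + 2·5 + 1|_5 = 6311 ⇒ 6310
(3) 6310|_5 = 2·5^5 + 2·5^2 + 2·5 ↦ 2·6^6 + 2·6^2 + 2·6|_6 = 93396 ⇒ 93395
(4) 93395|_6 = 2·6^6 + 2·6^2 + 6 + 5 ↦ 2·7^7 + 2·7^2 + 7 + 5|_7 = 1647196 ⇒ 1647195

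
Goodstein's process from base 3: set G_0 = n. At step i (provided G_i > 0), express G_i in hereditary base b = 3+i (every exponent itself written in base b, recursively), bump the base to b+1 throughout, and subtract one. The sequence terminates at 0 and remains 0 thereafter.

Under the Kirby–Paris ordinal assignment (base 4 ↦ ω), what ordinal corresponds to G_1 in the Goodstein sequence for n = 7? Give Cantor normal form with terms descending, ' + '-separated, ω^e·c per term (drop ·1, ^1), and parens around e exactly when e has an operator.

ω·2

step 0: 7 = 2·3 + 1; sub 4 for 3: 2·4 + 1; = 9; G_1 = 9−1 = 8
step 1: 8 = 2·4; sub 5 for 4: 2·5; = 10; G_2 = 10−1 = 9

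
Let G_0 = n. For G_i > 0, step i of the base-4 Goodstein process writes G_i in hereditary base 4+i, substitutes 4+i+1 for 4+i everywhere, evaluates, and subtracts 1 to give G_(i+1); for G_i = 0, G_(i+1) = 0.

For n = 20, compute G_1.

(0) 20|_4 = 4^2 + 4 ↦ 5^2 + 5|_5 = 30 ⇒ 29
(1) 29|_5 = 5^2 + 4 ↦ 6^2 + 4|_6 = 40 ⇒ 39

29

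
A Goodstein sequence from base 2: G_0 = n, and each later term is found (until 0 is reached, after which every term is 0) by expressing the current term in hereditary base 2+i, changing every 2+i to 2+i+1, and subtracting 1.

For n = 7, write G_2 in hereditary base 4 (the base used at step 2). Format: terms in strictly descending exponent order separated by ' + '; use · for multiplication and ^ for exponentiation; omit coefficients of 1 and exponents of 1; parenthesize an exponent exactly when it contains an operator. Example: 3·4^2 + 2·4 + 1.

4^4 + 3

G_0=7  [base 2] 2^2 + 2 + 1  →[2↦3]→  3^3 + 3 + 1 = 31  −1 ⇒ G_1=30
G_1=30  [base 3] 3^3 + 3  →[3↦4]→  4^4 + 4 = 260  −1 ⇒ G_2=259
G_2=259  [base 4] 4^4 + 3  →[4↦5]→  5^5 + 3 = 3128  −1 ⇒ G_3=3127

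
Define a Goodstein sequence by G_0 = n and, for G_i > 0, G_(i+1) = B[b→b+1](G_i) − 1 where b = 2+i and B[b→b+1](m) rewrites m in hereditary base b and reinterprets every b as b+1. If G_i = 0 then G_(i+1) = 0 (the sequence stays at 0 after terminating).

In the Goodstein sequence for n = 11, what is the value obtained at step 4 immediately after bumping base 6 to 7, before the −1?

5764802

G_0=11  [base 2] 2^(2 + 1) + 2 + 1  →[2↦3]→  3^(3 + 1) + 3 + 1 = 85  −1 ⇒ G_1=84
G_1=84  [base 3] 3^(3 + 1) + 3  →[3↦4]→  4^(4 + 1) + 4 = 1028  −1 ⇒ G_2=1027
G_2=1027  [base 4] 4^(4 + 1) + 3  →[4↦5]→  5^(5 + 1) + 3 = 15628  −1 ⇒ G_3=15627
G_3=15627  [base 5] 5^(5 + 1) + 2  →[5↦6]→  6^(6 + 1) + 2 = 279938  −1 ⇒ G_4=279937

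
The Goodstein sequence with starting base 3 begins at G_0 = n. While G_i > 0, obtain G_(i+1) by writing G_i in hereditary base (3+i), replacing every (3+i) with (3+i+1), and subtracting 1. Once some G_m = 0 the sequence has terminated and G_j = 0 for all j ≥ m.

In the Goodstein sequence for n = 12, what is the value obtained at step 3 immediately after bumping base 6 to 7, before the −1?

[0] 12 ≡ 3^2 + 3 (base 3). Lift 4: 20. −1: 19.
[1] 19 ≡ 4^2 + 3 (base 4). Lift 5: 28. −1: 27.
[2] 27 ≡ 5^2 + 2 (base 5). Lift 6: 38. −1: 37.
[3] 37 ≡ 6^2 + 1 (base 6). Lift 7: 50. −1: 49.

50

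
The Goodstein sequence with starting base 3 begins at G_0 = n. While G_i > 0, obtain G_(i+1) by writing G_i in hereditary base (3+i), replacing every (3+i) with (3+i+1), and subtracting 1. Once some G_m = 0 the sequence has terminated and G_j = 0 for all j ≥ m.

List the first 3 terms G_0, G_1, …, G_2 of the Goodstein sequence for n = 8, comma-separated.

8, 9, 10

G_0 = 8. HB_3(8) = 2·3 + 2. Bump = 10. G_1 = 9.
G_1 = 9. HB_4(9) = 2·4 + 1. Bump = 11. G_2 = 10.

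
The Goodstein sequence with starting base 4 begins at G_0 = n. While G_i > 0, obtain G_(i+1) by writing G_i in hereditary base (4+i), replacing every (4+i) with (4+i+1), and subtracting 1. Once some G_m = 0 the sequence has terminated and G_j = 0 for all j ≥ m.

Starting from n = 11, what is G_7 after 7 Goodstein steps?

(0) 11|_4 = 2·4 + 3 ↦ 2·5 + 3|_5 = 13 ⇒ 12
(1) 12|_5 = 2·5 + 2 ↦ 2·6 + 2|_6 = 14 ⇒ 13
(2) 13|_6 = 2·6 + 1 ↦ 2·7 + 1|_7 = 15 ⇒ 14
(3) 14|_7 = 2·7 ↦ 2·8|_8 = 16 ⇒ 15
(4) 15|_8 = 8 + 7 ↦ 9 + 7|_9 = 16 ⇒ 15
(5) 15|_9 = 9 + 6 ↦ 10 + 6|_10 = 16 ⇒ 15
(6) 15|_10 = 10 + 5 ↦ 11 + 5|_11 = 16 ⇒ 15

15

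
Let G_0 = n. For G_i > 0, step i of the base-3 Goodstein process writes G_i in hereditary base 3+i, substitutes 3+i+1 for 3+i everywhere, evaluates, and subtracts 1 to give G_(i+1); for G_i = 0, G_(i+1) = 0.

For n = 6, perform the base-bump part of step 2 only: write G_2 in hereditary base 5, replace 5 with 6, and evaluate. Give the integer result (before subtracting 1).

8

step 0: 6 = 2·3; sub 4 for 3: 2·4; = 8; G_1 = 8−1 = 7
step 1: 7 = 4 + 3; sub 5 for 4: 5 + 3; = 8; G_2 = 8−1 = 7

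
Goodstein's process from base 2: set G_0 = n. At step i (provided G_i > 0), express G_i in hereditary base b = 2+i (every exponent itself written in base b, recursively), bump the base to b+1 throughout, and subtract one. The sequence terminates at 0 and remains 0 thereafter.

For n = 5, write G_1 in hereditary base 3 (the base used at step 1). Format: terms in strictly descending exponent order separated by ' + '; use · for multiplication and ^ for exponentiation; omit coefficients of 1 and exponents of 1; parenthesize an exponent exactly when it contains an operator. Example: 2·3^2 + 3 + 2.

G_0=5  [base 2] 2^2 + 1  →[2↦3]→  3^3 + 1 = 28  −1 ⇒ G_1=27
G_1=27  [base 3] 3^3  →[3↦4]→  4^4 = 256  −1 ⇒ G_2=255

3^3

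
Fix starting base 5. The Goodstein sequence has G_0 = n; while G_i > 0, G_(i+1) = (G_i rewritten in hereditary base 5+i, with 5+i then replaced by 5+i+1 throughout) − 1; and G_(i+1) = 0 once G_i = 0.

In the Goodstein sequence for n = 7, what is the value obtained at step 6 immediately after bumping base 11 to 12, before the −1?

4

step 0: 7 = 5 + 2; sub 6 for 5: 6 + 2; = 8; G_1 = 8−1 = 7
step 1: 7 = 6 + 1; sub 7 for 6: 7 + 1; = 8; G_2 = 8−1 = 7
step 2: 7 = 7; sub 8 for 7: 8; = 8; G_3 = 8−1 = 7
step 3: 7 = 7; sub 9 for 8: 7; = 7; G_4 = 7−1 = 6
step 4: 6 = 6; sub 10 for 9: 6; = 6; G_5 = 6−1 = 5
step 5: 5 = 5; sub 11 for 10: 5; = 5; G_6 = 5−1 = 4
step 6: 4 = 4; sub 12 for 11: 4; = 4; G_7 = 4−1 = 3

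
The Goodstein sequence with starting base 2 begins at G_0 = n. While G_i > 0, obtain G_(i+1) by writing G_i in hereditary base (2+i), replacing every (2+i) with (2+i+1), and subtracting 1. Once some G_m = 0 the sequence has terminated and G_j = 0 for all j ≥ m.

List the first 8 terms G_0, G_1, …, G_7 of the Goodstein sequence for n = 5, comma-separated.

5, 27, 255, 467, 775, 1197, 1751, 2454

(0) 5|_2 = 2^2 + 1 ↦ 3^3 + 1|_3 = 28 ⇒ 27
(1) 27|_3 = 3^3 ↦ 4^4|_4 = 256 ⇒ 255
(2) 255|_4 = 3·4^3 + 3·4^2 + 3·4 + 3 ↦ 3·5^3 + 3·5^2 + 3·5 + 3|_5 = 468 ⇒ 467
(3) 467|_5 = 3·5^3 + 3·5^2 + 3·5 + 2 ↦ 3·6^3 + 3·6^2 + 3·6 + 2|_6 = 776 ⇒ 775
(4) 775|_6 = 3·6^3 + 3·6^2 + 3·6 + 1 ↦ 3·7^3 + 3·7^2 + 3·7 + 1|_7 = 1198 ⇒ 1197
(5) 1197|_7 = 3·7^3 + 3·7^2 + 3·7 ↦ 3·8^3 + 3·8^2 + 3·8|_8 = 1752 ⇒ 1751
(6) 1751|_8 = 3·8^3 + 3·8^2 + 2·8 + 7 ↦ 3·9^3 + 3·9^2 + 2·9 + 7|_9 = 2455 ⇒ 2454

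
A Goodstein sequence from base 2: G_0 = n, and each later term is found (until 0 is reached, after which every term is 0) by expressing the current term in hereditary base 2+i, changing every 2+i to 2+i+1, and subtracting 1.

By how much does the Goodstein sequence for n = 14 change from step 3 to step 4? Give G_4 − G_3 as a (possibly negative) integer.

G_0=14  [base 2] 2^(2 + 1) + 2^2 + 2  →[2↦3]→  3^(3 + 1) + 3^3 + 3 = 111  −1 ⇒ G_1=110
G_1=110  [base 3] 3^(3 + 1) + 3^3 + 2  →[3↦4]→  4^(4 + 1) + 4^4 + 2 = 1282  −1 ⇒ G_2=1281
G_2=1281  [base 4] 4^(4 + 1) + 4^4 + 1  →[4↦5]→  5^(5 + 1) + 5^5 + 1 = 18751  −1 ⇒ G_3=18750
G_3=18750  [base 5] 5^(5 + 1) + 5^5  →[5↦6]→  6^(6 + 1) + 6^6 = 326592  −1 ⇒ G_4=326591

307841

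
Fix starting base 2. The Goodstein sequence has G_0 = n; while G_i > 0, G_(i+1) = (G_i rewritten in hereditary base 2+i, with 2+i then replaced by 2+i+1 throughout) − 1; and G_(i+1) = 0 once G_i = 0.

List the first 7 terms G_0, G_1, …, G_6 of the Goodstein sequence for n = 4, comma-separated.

base 2: 4 = 2^2; at 3: 3^3 = 27; next = 26
base 3: 26 = 2·3^2 + 2·3 + 2; at 4: 2·4^2 + 2·4 + 2 = 42; next = 41
base 4: 41 = 2·4^2 + 2·4 + 1; at 5: 2·5^2 + 2·5 + 1 = 61; next = 60
base 5: 60 = 2·5^2 + 2·5; at 6: 2·6^2 + 2·6 = 84; next = 83
base 6: 83 = 2·6^2 + 6 + 5; at 7: 2·7^2 + 7 + 5 = 110; next = 109
base 7: 109 = 2·7^2 + 7 + 4; at 8: 2·8^2 + 8 + 4 = 140; next = 139

4, 26, 41, 60, 83, 109, 139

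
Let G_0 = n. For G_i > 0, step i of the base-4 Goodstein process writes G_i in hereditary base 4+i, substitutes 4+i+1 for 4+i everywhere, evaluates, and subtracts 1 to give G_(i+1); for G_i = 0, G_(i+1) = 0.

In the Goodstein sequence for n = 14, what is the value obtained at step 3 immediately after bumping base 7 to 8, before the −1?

22

step 0: 14 = 3·4 + 2; sub 5 for 4: 3·5 + 2; = 17; G_1 = 17−1 = 16
step 1: 16 = 3·5 + 1; sub 6 for 5: 3·6 + 1; = 19; G_2 = 19−1 = 18
step 2: 18 = 3·6; sub 7 for 6: 3·7; = 21; G_3 = 21−1 = 20
step 3: 20 = 2·7 + 6; sub 8 for 7: 2·8 + 6; = 22; G_4 = 22−1 = 21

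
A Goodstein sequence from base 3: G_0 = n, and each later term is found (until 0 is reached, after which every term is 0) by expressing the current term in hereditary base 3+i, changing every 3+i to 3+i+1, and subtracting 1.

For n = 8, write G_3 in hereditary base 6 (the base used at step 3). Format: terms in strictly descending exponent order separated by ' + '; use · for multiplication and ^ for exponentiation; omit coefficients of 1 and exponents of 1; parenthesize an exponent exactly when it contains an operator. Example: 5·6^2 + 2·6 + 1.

G_0 = 8. HB_3(8) = 2·3 + 2. Bump = 10. G_1 = 9.
G_1 = 9. HB_4(9) = 2·4 + 1. Bump = 11. G_2 = 10.
G_2 = 10. HB_5(10) = 2·5. Bump = 12. G_3 = 11.
G_3 = 11. HB_6(11) = 6 + 5. Bump = 12. G_4 = 11.

6 + 5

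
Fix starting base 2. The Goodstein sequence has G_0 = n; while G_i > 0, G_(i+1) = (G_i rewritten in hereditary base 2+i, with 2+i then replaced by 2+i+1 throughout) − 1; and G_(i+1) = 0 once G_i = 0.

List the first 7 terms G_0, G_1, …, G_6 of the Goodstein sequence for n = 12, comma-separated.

12 —HB2→ 2^(2 + 1) + 2^2 —bump→ 3^(3 + 1) + 3^3 = 108 —(−1)→ 107
107 —HB3→ 3^(3 + 1) + 2·3^2 + 2·3 + 2 —bump→ 4^(4 + 1) + 2·4^2 + 2·4 + 2 = 1066 —(−1)→ 1065
1065 —HB4→ 4^(4 + 1) + 2·4^2 + 2·4 + 1 —bump→ 5^(5 + 1) + 2·5^2 + 2·5 + 1 = 15686 —(−1)→ 15685
15685 —HB5→ 5^(5 + 1) + 2·5^2 + 2·5 —bump→ 6^(6 + 1) + 2·6^2 + 2·6 = 280020 —(−1)→ 280019
280019 —HB6→ 6^(6 + 1) + 2·6^2 + 6 + 5 —bump→ 7^(7 + 1) + 2·7^2 + 7 + 5 = 5764911 —(−1)→ 5764910
5764910 —HB7→ 7^(7 + 1) + 2·7^2 + 7 + 4 —bump→ 8^(8 + 1) + 2·8^2 + 8 + 4 = 134217868 —(−1)→ 134217867

12, 107, 1065, 15685, 280019, 5764910, 134217867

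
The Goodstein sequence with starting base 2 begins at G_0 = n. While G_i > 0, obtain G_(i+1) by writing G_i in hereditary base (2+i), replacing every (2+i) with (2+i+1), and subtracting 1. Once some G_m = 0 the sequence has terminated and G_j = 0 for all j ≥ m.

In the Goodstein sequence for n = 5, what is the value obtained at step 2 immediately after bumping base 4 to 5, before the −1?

5 —HB2→ 2^2 + 1 —bump→ 3^3 + 1 = 28 —(−1)→ 27
27 —HB3→ 3^3 —bump→ 4^4 = 256 —(−1)→ 255
255 —HB4→ 3·4^3 + 3·4^2 + 3·4 + 3 —bump→ 3·5^3 + 3·5^2 + 3·5 + 3 = 468 —(−1)→ 467

468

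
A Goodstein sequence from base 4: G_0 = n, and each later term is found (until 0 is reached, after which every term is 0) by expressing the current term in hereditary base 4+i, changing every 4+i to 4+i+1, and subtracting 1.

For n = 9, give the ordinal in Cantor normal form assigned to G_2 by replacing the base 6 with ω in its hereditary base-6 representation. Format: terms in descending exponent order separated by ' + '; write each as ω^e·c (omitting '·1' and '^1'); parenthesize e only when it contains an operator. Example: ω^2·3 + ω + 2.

ω + 5

G_0 = 9. HB_4(9) = 2·4 + 1. Bump = 11. G_1 = 10.
G_1 = 10. HB_5(10) = 2·5. Bump = 12. G_2 = 11.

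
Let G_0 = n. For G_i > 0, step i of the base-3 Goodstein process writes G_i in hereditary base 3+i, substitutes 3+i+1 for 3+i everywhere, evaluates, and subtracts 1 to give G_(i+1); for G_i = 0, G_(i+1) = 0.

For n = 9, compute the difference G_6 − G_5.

1

9 —HB3→ 3^2 —bump→ 4^2 = 16 —(−1)→ 15
15 —HB4→ 3·4 + 3 —bump→ 3·5 + 3 = 18 —(−1)→ 17
17 —HB5→ 3·5 + 2 —bump→ 3·6 + 2 = 20 —(−1)→ 19
19 —HB6→ 3·6 + 1 —bump→ 3·7 + 1 = 22 —(−1)→ 21
21 —HB7→ 3·7 —bump→ 3·8 = 24 —(−1)→ 23
23 —HB8→ 2·8 + 7 —bump→ 2·9 + 7 = 25 —(−1)→ 24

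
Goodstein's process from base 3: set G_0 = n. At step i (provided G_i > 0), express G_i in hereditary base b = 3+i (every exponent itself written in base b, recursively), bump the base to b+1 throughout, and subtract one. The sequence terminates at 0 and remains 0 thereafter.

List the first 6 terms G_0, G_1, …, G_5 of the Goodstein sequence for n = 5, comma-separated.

5, 5, 5, 5, 4, 3

i=0: 5 = 3 + 2 (b=3); 3→4: 4 + 2 = 6; 6−1 = 5
i=1: 5 = 4 + 1 (b=4); 4→5: 5 + 1 = 6; 6−1 = 5
i=2: 5 = 5 (b=5); 5→6: 6 = 6; 6−1 = 5
i=3: 5 = 5 (b=6); 6→7: 5 = 5; 5−1 = 4
i=4: 4 = 4 (b=7); 7→8: 4 = 4; 4−1 = 3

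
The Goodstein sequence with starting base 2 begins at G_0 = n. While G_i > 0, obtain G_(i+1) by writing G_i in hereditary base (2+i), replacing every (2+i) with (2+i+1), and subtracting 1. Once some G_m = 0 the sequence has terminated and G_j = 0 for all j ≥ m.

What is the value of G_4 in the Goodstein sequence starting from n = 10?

10 —HB2→ 2^(2 + 1) + 2 —bump→ 3^(3 + 1) + 3 = 84 —(−1)→ 83
83 —HB3→ 3^(3 + 1) + 2 —bump→ 4^(4 + 1) + 2 = 1026 —(−1)→ 1025
1025 —HB4→ 4^(4 + 1) + 1 —bump→ 5^(5 + 1) + 1 = 15626 —(−1)→ 15625
15625 —HB5→ 5^(5 + 1) —bump→ 6^(6 + 1) = 279936 —(−1)→ 279935
279935 —HB6→ 5·6^6 + 5·6^5 + 5·6^4 + 5·6^3 + 5·6^2 + 5·6 + 5 —bump→ 5·7^7 + 5·7^5 + 5·7^4 + 5·7^3 + 5·7^2 + 5·7 + 5 = 4215755 —(−1)→ 4215754

279935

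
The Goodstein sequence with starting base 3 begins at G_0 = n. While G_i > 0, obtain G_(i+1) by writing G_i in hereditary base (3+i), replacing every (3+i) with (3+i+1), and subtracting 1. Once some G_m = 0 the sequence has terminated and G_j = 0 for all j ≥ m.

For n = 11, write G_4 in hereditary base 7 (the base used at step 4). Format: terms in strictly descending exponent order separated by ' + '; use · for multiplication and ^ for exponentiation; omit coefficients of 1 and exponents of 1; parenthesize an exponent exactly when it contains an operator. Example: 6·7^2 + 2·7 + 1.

step 0: 11 = 3^2 + 2; sub 4 for 3: 4^2 + 2; = 18; G_1 = 18−1 = 17
step 1: 17 = 4^2 + 1; sub 5 for 4: 5^2 + 1; = 26; G_2 = 26−1 = 25
step 2: 25 = 5^2; sub 6 for 5: 6^2; = 36; G_3 = 36−1 = 35
step 3: 35 = 5·6 + 5; sub 7 for 6: 5·7 + 5; = 40; G_4 = 40−1 = 39

5·7 + 4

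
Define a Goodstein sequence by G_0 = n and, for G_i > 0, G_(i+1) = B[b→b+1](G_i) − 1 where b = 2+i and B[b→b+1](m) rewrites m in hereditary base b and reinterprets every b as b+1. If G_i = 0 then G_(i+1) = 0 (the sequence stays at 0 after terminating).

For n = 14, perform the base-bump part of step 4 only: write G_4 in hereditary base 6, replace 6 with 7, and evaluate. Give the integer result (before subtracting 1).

step 0: 14 = 2^(2 + 1) + 2^2 + 2; sub 3 for 2: 3^(3 + 1) + 3^3 + 3; = 111; G_1 = 111−1 = 110
step 1: 110 = 3^(3 + 1) + 3^3 + 2; sub 4 for 3: 4^(4 + 1) + 4^4 + 2; = 1282; G_2 = 1282−1 = 1281
step 2: 1281 = 4^(4 + 1) + 4^4 + 1; sub 5 for 4: 5^(5 + 1) + 5^5 + 1; = 18751; G_3 = 18751−1 = 18750
step 3: 18750 = 5^(5 + 1) + 5^5; sub 6 for 5: 6^(6 + 1) + 6^6; = 326592; G_4 = 326592−1 = 326591
step 4: 326591 = 6^(6 + 1) + 5·6^5 + 5·6^4 + 5·6^3 + 5·6^2 + 5·6 + 5; sub 7 for 6: 7^(7 + 1) + 5·7^5 + 5·7^4 + 5·7^3 + 5·7^2 + 5·7 + 5; = 5862841; G_5 = 5862841−1 = 5862840

5862841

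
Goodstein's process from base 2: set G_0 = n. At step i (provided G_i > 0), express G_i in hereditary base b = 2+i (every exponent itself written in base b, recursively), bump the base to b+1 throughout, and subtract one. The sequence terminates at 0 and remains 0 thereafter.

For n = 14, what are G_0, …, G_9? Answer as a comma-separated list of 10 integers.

14, 110, 1281, 18750, 326591, 5862840, 134404971, 3487116548, 100000555551, 3138429262496

base 2: 14 = 2^(2 + 1) + 2^2 + 2; at 3: 3^(3 + 1) + 3^3 + 3 = 111; next = 110
base 3: 110 = 3^(3 + 1) + 3^3 + 2; at 4: 4^(4 + 1) + 4^4 + 2 = 1282; next = 1281
base 4: 1281 = 4^(4 + 1) + 4^4 + 1; at 5: 5^(5 + 1) + 5^5 + 1 = 18751; next = 18750
base 5: 18750 = 5^(5 + 1) + 5^5; at 6: 6^(6 + 1) + 6^6 = 326592; next = 326591
base 6: 326591 = 6^(6 + 1) + 5·6^5 + 5·6^4 + 5·6^3 + 5·6^2 + 5·6 + 5; at 7: 7^(7 + 1) + 5·7^5 + 5·7^4 + 5·7^3 + 5·7^2 + 5·7 + 5 = 5862841; next = 5862840
base 7: 5862840 = 7^(7 + 1) + 5·7^5 + 5·7^4 + 5·7^3 + 5·7^2 + 5·7 + 4; at 8: 8^(8 + 1) + 5·8^5 + 5·8^4 + 5·8^3 + 5·8^2 + 5·8 + 4 = 134404972; next = 134404971
base 8: 134404971 = 8^(8 + 1) + 5·8^5 + 5·8^4 + 5·8^3 + 5·8^2 + 5·8 + 3; at 9: 9^(9 + 1) + 5·9^5 + 5·9^4 + 5·9^3 + 5·9^2 + 5·9 + 3 = 3487116549; next = 3487116548
base 9: 3487116548 = 9^(9 + 1) + 5·9^5 + 5·9^4 + 5·9^3 + 5·9^2 + 5·9 + 2; at 10: 10^(10 + 1) + 5·10^5 + 5·10^4 + 5·10^3 + 5·10^2 + 5·10 + 2 = 100000555552; next = 100000555551
base 10: 100000555551 = 10^(10 + 1) + 5·10^5 + 5·10^4 + 5·10^3 + 5·10^2 + 5·10 + 1; at 11: 11^(11 + 1) + 5·11^5 + 5·11^4 + 5·11^3 + 5·11^2 + 5·11 + 1 = 3138429262497; next = 3138429262496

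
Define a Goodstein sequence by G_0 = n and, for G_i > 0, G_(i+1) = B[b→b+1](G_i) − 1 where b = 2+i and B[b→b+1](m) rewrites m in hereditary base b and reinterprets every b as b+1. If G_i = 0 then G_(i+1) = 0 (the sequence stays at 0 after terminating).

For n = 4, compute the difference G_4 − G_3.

base 2: 4 = 2^2; at 3: 3^3 = 27; next = 26
base 3: 26 = 2·3^2 + 2·3 + 2; at 4: 2·4^2 + 2·4 + 2 = 42; next = 41
base 4: 41 = 2·4^2 + 2·4 + 1; at 5: 2·5^2 + 2·5 + 1 = 61; next = 60
base 5: 60 = 2·5^2 + 2·5; at 6: 2·6^2 + 2·6 = 84; next = 83

23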